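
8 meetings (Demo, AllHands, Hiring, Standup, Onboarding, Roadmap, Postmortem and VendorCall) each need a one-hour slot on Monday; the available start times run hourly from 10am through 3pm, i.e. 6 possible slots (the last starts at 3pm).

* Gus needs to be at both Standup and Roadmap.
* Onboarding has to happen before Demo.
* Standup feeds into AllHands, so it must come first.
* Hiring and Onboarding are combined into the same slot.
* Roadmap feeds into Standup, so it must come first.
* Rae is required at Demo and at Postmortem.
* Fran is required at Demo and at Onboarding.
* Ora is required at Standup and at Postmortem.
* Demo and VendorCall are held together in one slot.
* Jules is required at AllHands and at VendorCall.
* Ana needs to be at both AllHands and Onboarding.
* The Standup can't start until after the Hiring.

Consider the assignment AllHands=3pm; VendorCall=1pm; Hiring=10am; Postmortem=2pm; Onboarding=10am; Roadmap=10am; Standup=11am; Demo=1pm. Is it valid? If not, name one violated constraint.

Yes, all constraints hold

Ora is required at Standup and at Postmortem — holds.
The Standup can't start until after the Hiring — holds.
Fran is required at Demo and at Onboarding — holds.
Hiring and Onboarding are combined into the same slot — holds.
Gus needs to be at both Standup and Roadmap — holds.
Onboarding has to happen before Demo — holds.
Roadmap feeds into Standup, so it must come first — holds.
Demo and VendorCall are held together in one slot — holds.
Ana needs to be at both AllHands and Onboarding — holds.
Standup feeds into AllHands, so it must come first — holds.
Rae is required at Demo and at Postmortem — holds.
Jules is required at AllHands and at VendorCall — holds.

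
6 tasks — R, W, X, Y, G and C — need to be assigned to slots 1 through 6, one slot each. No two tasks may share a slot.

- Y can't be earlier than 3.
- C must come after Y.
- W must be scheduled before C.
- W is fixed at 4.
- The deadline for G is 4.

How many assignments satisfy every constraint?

14

Splitting on R: it can be 1 (4), 2 (4), 3 (2), 5 (2), 6 (2). Listing each branch's schedules as (W, X, Y, G, C):
R=1: (4,2,5,3,6) (4,3,5,2,6) (4,5,3,2,6) (4,6,3,2,5) — 4.
R=2: (4,1,5,3,6) (4,3,5,1,6) (4,5,3,1,6) (4,6,3,1,5) — 4.
R=3: (4,1,5,2,6) (4,2,5,1,6) — 2.
R=5: (4,1,3,2,6) (4,2,3,1,6) — 2.
R=6: (4,1,3,2,5) (4,2,3,1,5) — 2.
Summing: 4 + 4 + 2 + 2 + 2 = 14.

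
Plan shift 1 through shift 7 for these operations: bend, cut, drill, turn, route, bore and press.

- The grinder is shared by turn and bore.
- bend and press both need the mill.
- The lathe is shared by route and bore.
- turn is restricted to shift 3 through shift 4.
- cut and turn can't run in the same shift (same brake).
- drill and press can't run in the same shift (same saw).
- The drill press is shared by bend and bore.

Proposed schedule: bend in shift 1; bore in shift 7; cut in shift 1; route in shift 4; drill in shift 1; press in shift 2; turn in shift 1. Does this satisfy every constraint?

No. cut and turn can't run in the same shift (same brake) is not satisfied.

drill and press can't run in the same shift (same saw) — holds.
bend and press both need the mill — holds.
The lathe is shared by route and bore — holds.
The grinder is shared by turn and bore — holds.
cut and turn can't run in the same shift (same brake) — violated.
turn is restricted to shift 3 through shift 4 — violated.
The drill press is shared by bend and bore — holds.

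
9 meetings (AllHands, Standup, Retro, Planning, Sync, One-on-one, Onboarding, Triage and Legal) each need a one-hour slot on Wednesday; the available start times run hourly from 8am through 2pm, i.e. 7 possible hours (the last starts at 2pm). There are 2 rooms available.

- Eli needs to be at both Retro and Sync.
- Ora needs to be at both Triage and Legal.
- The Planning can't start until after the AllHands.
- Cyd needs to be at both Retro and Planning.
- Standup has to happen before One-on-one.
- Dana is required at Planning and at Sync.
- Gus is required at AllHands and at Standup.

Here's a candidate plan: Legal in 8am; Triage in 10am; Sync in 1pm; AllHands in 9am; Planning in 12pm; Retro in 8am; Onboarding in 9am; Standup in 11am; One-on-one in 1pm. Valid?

Standup has to happen before One-on-one — holds.
Ora needs to be at both Triage and Legal — holds.
Gus is required at AllHands and at Standup — holds.
Dana is required at Planning and at Sync — holds.
There are 2 rooms available — holds.
Eli needs to be at both Retro and Sync — holds.
The Planning can't start until after the AllHands — holds.
Cyd needs to be at both Retro and Planning — holds.

Valid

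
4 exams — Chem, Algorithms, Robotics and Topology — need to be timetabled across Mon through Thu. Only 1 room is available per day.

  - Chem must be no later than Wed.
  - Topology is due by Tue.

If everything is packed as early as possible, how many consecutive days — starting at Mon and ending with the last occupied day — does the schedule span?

With at most 1 per day and 4 exams, at least 4 days are needed.
4 works (last occupied day: Thu): for example Robotics in Thu, Algorithms in Wed, Topology in Mon, Chem in Tue.

4 days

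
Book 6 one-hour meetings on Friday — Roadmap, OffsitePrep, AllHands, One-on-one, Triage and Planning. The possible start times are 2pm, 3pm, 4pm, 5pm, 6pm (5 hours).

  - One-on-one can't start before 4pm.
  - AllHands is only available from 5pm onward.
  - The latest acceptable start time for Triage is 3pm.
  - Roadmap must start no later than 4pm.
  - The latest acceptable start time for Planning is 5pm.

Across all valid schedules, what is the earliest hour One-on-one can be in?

4pm

One-on-one is available from 4pm.
One-on-one at 4pm is achievable: AllHands -> 5pm; Roadmap -> 2pm; One-on-one -> 4pm; Planning -> 2pm; OffsitePrep -> 2pm; Triage -> 2pm.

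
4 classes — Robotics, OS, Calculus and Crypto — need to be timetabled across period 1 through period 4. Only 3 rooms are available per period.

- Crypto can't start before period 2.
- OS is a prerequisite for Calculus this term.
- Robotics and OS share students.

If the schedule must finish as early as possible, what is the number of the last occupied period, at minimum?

The precedence chain requires at least 2 distinct periods.
With at most 3 per period and 4 classes, at least 2 periods are needed.
2 works (last occupied period: period 2): for example Robotics -> period 2, Crypto -> period 2, Calculus -> period 2, OS -> period 1.

2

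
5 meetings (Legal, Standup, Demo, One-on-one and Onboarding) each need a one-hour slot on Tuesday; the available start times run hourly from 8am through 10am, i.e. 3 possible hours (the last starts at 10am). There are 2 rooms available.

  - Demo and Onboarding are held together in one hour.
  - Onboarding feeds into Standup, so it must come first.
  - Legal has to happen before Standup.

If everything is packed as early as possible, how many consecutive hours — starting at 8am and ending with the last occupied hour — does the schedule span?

The precedence chain requires at least 2 distinct hours.
With at most 2 per hour and 5 meetings, at least 3 hours are needed.
3 works (last occupied hour: 10am): for example Demo=9am, One-on-one=8am, Onboarding=9am, Legal=8am, Standup=10am.

3 hours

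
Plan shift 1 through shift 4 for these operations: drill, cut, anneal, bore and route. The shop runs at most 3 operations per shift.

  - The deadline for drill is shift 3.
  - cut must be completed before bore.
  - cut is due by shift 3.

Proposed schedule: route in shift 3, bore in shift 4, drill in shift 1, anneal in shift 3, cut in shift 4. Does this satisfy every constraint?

No — it violates: cut is due by shift 3

The deadline for drill is shift 3 — holds.
cut is due by shift 3 — violated.
The shop runs at most 3 operations per shift — holds.
cut must be completed before bore — violated.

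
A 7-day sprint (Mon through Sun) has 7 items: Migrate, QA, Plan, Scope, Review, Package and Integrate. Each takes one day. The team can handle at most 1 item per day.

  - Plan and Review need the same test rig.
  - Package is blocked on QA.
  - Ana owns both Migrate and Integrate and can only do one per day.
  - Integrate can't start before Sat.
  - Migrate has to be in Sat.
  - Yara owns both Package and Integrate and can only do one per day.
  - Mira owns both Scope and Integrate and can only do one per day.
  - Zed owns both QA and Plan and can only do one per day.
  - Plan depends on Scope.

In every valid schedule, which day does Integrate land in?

Sun

Integrate's window is Sat–Sun.
Migrate is fixed at Sat, and Integrate can't share a day with Migrate.
So Integrate must be Sun.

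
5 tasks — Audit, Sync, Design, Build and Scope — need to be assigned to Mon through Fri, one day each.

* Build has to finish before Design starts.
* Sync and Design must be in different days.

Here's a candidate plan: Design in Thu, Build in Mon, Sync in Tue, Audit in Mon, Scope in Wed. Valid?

Yes

Build has to finish before Design starts — holds.
Sync and Design must be in different days — holds.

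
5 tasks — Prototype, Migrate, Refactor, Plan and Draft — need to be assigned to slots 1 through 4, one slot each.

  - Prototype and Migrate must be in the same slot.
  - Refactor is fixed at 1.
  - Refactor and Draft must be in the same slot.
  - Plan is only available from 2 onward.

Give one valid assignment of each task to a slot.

Draft=1, Migrate=1, Refactor=1, Plan=2, Prototype=1

Checking: Refactor = Draft = 1; Prototype = Migrate = 1; Refactor=1 in [1,1]; Plan=2 in [2,4].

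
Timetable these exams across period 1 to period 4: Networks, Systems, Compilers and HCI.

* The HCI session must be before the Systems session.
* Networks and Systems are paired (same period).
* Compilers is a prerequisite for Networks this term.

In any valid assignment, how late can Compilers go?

Downstream work caps Compilers at period 3.
Compilers at period 3 is achievable: Compilers in period 3, HCI in period 1, Networks in period 4, Systems in period 4.

period 3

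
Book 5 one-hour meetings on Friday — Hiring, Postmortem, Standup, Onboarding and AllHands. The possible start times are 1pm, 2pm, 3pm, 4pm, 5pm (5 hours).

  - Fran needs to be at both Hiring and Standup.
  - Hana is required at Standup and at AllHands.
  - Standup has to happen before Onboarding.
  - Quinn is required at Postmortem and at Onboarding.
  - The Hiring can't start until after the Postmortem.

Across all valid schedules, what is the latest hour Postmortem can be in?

Downstream work caps Postmortem at 4pm.
Postmortem at 4pm is achievable: AllHands -> 2pm; Hiring -> 5pm; Onboarding -> 2pm; Standup -> 1pm; Postmortem -> 4pm.

4pm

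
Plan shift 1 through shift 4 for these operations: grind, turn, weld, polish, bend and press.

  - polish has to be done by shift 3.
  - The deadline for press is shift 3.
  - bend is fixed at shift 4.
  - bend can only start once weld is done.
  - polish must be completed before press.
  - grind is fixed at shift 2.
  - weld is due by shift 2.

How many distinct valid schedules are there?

24

Splitting on turn: it can be shift 1 (6), shift 2 (6), shift 3 (6), shift 4 (6). Listing each branch's schedules as (grind, weld, polish, bend, press) by shift number:
turn=shift 1: (2,1,1,4,2) (2,1,1,4,3) (2,1,2,4,3) (2,2,1,4,2) (2,2,1,4,3) (2,2,2,4,3) — 6.
turn=shift 2: (2,1,1,4,2) (2,1,1,4,3) (2,1,2,4,3) (2,2,1,4,2) (2,2,1,4,3) (2,2,2,4,3) — 6.
turn=shift 3: (2,1,1,4,2) (2,1,1,4,3) (2,1,2,4,3) (2,2,1,4,2) (2,2,1,4,3) (2,2,2,4,3) — 6.
turn=shift 4: (2,1,1,4,2) (2,1,1,4,3) (2,1,2,4,3) (2,2,1,4,2) (2,2,1,4,3) (2,2,2,4,3) — 6.
Summing: 6 + 6 + 6 + 6 = 24.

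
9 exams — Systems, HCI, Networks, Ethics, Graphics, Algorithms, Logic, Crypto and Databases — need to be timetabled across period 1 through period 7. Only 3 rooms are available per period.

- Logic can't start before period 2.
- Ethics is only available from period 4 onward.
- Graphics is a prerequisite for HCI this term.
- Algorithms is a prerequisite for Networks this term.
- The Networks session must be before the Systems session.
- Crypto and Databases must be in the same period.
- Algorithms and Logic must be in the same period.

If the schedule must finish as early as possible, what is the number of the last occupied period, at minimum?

The precedence chain requires at least 3 distinct periods.
With at most 3 per period and 9 exams, at least 3 periods are needed.
Ethics can't be placed before period 4, so the schedule must run through at least period 4.
4 works (last occupied period: period 4): for example Networks=period 3; Algorithms=period 2; Crypto=period 1; Databases=period 1; Ethics=period 4; HCI=period 2; Systems=period 4; Logic=period 2; Graphics=period 1.

period 4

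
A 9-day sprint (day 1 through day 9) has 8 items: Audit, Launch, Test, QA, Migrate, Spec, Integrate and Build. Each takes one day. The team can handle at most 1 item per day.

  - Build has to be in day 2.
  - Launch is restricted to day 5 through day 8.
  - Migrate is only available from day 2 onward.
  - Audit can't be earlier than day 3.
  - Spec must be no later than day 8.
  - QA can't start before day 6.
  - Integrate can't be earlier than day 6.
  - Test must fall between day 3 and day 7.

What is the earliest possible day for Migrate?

day 3

Migrate is available from day 2.
Migrate at day 3 is achievable: Build -> day 2; Migrate -> day 3; Test -> day 4; Launch -> day 5; Integrate -> day 7; Audit -> day 8; QA -> day 6; Spec -> day 1.
Nothing earlier works — the capacity limit rule out every day before day 3.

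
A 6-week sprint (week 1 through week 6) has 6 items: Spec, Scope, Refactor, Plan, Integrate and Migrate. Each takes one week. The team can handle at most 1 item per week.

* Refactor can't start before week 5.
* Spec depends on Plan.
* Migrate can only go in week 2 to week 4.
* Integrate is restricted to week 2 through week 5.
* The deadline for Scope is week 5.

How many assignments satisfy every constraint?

Splitting on Spec: it can be week 2 (4), week 3 (5), week 4 (6), week 5 (12), week 6 (12). Listing each branch's schedules as (Scope, Refactor, Plan, Integrate, Migrate) by week number:
Spec=week 2: (3,6,1,5,4) (4,6,1,5,3) (5,6,1,3,4) (5,6,1,4,3) — 4.
Spec=week 3: (1,6,2,5,4) (2,6,1,5,4) (4,6,1,5,2) (5,6,1,2,4) (5,6,1,4,2) — 5.
Spec=week 4: (1,6,2,5,3) (1,6,3,5,2) (2,6,1,5,3) (3,6,1,5,2) (5,6,1,2,3) (5,6,1,3,2) — 6.
Spec=week 5: (1,6,2,3,4) (1,6,2,4,3) (1,6,3,2,4) (1,6,3,4,2) (1,6,4,2,3) (1,6,4,3,2) (2,6,1,3,4) (2,6,1,4,3) (3,6,1,2,4) (3,6,1,4,2) (4,6,1,2,3) (4,6,1,3,2) — 12.
Spec=week 6: (1,5,2,3,4) (1,5,2,4,3) (1,5,3,2,4) (1,5,3,4,2) (1,5,4,2,3) (1,5,4,3,2) (2,5,1,3,4) (2,5,1,4,3) (3,5,1,2,4) (3,5,1,4,2) (4,5,1,2,3) (4,5,1,3,2) — 12.
Summing: 4 + 5 + 6 + 12 + 12 = 39.

39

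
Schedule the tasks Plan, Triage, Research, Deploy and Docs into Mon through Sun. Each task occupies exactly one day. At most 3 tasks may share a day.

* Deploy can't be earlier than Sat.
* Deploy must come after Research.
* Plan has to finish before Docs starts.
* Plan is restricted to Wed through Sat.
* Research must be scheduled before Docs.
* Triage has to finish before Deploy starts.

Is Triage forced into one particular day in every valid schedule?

No

Triage can be Mon (e.g. Docs in Thu, Triage in Mon, Research in Mon, Deploy in Sat, Plan in Wed) or Tue (e.g. Docs -> Thu, Research -> Mon, Deploy -> Sat, Plan -> Wed, Triage -> Tue).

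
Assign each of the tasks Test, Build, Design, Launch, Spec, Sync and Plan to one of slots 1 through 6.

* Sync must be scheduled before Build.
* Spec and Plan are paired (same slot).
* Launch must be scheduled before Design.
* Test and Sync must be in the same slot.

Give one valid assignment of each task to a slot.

Build=2; Design=2; Sync=1; Launch=1; Test=1; Spec=1; Plan=1

Checking: Launch(1) before Design(2); Sync(1) before Build(2); Test = Sync = 1; Spec = Plan = 1.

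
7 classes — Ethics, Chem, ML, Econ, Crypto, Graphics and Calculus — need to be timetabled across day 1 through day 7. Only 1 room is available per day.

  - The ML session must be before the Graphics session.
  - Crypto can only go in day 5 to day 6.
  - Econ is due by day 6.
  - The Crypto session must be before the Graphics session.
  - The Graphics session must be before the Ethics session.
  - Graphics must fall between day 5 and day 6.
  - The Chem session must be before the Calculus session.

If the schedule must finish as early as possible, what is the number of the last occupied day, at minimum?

The precedence chain requires at least 3 distinct days.
With at most 1 per day and 7 classes, at least 7 days are needed.
Propagating the time windows through the other constraints, Ethics can't land before day 7, so the schedule must run through at least day 7.
7 works (last occupied day: day 7): for example Calculus in day 4; Ethics in day 7; ML in day 3; Graphics in day 6; Econ in day 1; Chem in day 2; Crypto in day 5.

7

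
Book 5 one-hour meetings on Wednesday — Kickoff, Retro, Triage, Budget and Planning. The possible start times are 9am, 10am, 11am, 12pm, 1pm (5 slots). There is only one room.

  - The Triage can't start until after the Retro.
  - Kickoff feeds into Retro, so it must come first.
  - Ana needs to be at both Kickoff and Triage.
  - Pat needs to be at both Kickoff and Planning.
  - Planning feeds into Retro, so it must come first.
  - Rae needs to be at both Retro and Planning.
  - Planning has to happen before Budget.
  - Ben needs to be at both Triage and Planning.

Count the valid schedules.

Splitting on Kickoff: it can be 9am (3), 10am (3), 11am (1). Listing each branch's schedules as (Retro, Triage, Budget, Planning):
Kickoff=9am: (11am,12pm,1pm,10am) (11am,1pm,12pm,10am) (12pm,1pm,11am,10am) — 3.
Kickoff=10am: (11am,12pm,1pm,9am) (11am,1pm,12pm,9am) (12pm,1pm,11am,9am) — 3.
Kickoff=11am: (12pm,1pm,10am,9am) — 1.
Summing: 3 + 3 + 1 = 7.

7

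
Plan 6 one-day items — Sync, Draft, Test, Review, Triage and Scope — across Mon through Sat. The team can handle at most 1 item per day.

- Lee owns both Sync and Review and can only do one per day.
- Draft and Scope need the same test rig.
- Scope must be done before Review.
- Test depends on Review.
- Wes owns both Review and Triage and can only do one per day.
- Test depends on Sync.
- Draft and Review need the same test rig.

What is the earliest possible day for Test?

Precedence pushes Test to at least Wed.
Test at Thu is achievable: Review in Tue, Test in Thu, Draft in Fri, Sync in Wed, Triage in Sat, Scope in Mon.
Nothing earlier works — the conflict and capacity constraints rule out every day before Thu.

Thu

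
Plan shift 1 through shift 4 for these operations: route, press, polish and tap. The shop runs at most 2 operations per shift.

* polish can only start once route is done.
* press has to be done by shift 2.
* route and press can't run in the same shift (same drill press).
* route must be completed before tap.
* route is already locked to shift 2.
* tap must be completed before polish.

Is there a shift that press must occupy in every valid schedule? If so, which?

shift 1

press's window is shift 1–shift 2.
route is fixed at shift 2, and press can't share a shift with route.
So press must be shift 1.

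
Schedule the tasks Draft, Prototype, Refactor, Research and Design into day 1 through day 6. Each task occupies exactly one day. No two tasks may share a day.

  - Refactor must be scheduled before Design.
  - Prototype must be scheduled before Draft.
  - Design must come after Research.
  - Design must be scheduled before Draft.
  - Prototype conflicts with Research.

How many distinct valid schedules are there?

Splitting on Draft: it can be day 5 (8), day 6 (40). Listing each branch's schedules as (Prototype, Refactor, Research, Design) by day number:
Draft=day 5: (1,2,3,4) (1,3,2,4) (2,1,3,4) (2,3,1,4) (3,1,2,4) (3,2,1,4) (4,1,2,3) (4,2,1,3) — 8.
Draft=day 6: (1,2,3,4) (1,2,3,5) (1,2,4,5) (1,3,2,4) (1,3,2,5) (1,3,4,5) (1,4,2,5) (1,4,3,5) (2,1,3,4) (2,1,3,5) (2,1,4,5) (2,3,1,4) (2,3,1,5) (2,3,4,5) (2,4,1,5) (2,4,3,5) (3,1,2,4) (3,1,2,5) (3,1,4,5) (3,2,1,4) (3,2,1,5) (3,2,4,5) (3,4,1,5) (3,4,2,5) (4,1,2,3) (4,1,2,5) (4,1,3,5) (4,2,1,3) (4,2,1,5) (4,2,3,5) (4,3,1,5) (4,3,2,5) (5,1,2,3) (5,1,2,4) (5,1,3,4) (5,2,1,3) (5,2,1,4) (5,2,3,4) (5,3,1,4) (5,3,2,4) — 40.
Summing: 8 + 40 = 48.

48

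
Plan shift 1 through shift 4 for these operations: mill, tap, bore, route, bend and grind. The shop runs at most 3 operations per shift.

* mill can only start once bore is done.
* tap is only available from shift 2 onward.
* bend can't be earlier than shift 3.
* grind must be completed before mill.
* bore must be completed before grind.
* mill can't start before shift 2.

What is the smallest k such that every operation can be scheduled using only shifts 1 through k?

3 shifts

The precedence chain requires at least 3 distinct shifts.
With at most 3 per shift and 6 operations, at least 2 shifts are needed.
3 works (last occupied shift: shift 3): for example mill=shift 3, bore=shift 1, tap=shift 2, bend=shift 3, route=shift 1, grind=shift 2.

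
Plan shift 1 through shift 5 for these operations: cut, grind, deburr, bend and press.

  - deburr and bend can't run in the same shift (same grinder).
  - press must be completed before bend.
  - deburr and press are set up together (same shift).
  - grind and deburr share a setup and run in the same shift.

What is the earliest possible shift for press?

Downstream work caps press at shift 4.
press at shift 1 is achievable: cut in shift 1; press in shift 1; deburr in shift 1; grind in shift 1; bend in shift 2.

shift 1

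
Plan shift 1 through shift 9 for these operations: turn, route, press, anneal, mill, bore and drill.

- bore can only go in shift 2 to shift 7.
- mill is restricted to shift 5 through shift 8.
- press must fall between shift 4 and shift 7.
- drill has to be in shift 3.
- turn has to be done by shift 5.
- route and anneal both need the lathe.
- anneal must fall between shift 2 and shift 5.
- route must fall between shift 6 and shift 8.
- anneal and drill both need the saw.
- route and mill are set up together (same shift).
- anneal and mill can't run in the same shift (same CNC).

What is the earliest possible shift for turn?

shift 1

Turn's own window allows nothing later than shift 5.
turn at shift 1 is achievable: press -> shift 4, anneal -> shift 2, route -> shift 6, mill -> shift 6, drill -> shift 3, bore -> shift 2, turn -> shift 1.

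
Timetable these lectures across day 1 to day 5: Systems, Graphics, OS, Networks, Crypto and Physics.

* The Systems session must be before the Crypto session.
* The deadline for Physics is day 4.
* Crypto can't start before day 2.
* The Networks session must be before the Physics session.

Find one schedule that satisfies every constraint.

OS=day 1, Graphics=day 1, Systems=day 1, Networks=day 1, Physics=day 2, Crypto=day 2

Checking: Networks(day 1) before Physics(day 2); Systems(day 1) before Crypto(day 2); Crypto=day 2 in [day 2,day 5]; Physics=day 2 in [day 1,day 4].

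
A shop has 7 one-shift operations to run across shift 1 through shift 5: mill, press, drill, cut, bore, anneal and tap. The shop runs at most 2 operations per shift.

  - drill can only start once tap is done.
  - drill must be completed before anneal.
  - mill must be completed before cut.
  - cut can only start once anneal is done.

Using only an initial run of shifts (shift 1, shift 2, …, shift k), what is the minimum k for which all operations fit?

4 shifts

The precedence chain requires at least 4 distinct shifts.
With at most 2 per shift and 7 operations, at least 4 shifts are needed.
4 works (last occupied shift: shift 4): for example bore -> shift 3; mill -> shift 1; tap -> shift 1; anneal -> shift 3; cut -> shift 4; drill -> shift 2; press -> shift 2.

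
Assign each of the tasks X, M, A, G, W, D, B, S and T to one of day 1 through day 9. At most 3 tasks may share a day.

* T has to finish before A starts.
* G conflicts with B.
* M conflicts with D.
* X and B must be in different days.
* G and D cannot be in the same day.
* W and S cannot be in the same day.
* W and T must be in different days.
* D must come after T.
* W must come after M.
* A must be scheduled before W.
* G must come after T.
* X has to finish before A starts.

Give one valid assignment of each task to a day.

D in day 3; A in day 2; S in day 2; T in day 1; W in day 3; X in day 1; G in day 2; B in day 3; M in day 1

Checking: T(day 1) before G(day 2); X(day 1) before A(day 2); M(day 1) before W(day 3); T(day 1) before D(day 3); A(day 2) before W(day 3); T(day 1) before A(day 2); G(day 2) != B(day 3); W(day 3) != T(day 1); X(day 1) != B(day 3); G(day 2) != D(day 3); W(day 3) != S(day 2); M(day 1) != D(day 3); max 3 per day (cap 3).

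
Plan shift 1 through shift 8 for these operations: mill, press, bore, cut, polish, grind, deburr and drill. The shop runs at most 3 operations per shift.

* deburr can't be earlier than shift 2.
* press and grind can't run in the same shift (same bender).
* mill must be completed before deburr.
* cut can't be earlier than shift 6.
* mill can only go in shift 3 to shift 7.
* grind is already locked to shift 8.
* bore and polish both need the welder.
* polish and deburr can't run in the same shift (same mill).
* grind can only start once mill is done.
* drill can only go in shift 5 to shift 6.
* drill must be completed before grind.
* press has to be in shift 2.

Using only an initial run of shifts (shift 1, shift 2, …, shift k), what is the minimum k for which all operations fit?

The precedence chain requires at least 2 distinct shifts.
With at most 3 per shift and 8 operations, at least 3 shifts are needed.
grind can't be placed before shift 8, so the schedule must run through at least shift 8.
8 works (last occupied shift: shift 8): for example cut -> shift 6, grind -> shift 8, polish -> shift 2, mill -> shift 3, bore -> shift 1, deburr -> shift 4, press -> shift 2, drill -> shift 5.

8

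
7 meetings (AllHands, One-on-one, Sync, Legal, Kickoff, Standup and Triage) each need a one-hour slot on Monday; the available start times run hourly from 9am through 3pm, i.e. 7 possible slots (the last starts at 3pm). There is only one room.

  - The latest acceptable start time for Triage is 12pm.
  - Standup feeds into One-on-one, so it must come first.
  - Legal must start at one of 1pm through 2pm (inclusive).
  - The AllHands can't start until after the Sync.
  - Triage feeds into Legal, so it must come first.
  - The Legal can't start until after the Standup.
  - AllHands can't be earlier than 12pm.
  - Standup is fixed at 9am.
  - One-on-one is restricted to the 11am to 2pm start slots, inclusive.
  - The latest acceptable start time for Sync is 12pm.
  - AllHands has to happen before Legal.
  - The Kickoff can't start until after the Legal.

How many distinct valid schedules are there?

8

Splitting on AllHands: it can be 12pm (4), 1pm (4). Listing each branch's schedules as (One-on-one, Sync, Legal, Kickoff, Standup, Triage):
AllHands=12pm: (1pm,10am,2pm,3pm,9am,11am) (1pm,11am,2pm,3pm,9am,10am) (2pm,10am,1pm,3pm,9am,11am) (2pm,11am,1pm,3pm,9am,10am) — 4.
AllHands=1pm: (11am,10am,2pm,3pm,9am,12pm) (11am,12pm,2pm,3pm,9am,10am) (12pm,10am,2pm,3pm,9am,11am) (12pm,11am,2pm,3pm,9am,10am) — 4.
Summing: 4 + 4 = 8.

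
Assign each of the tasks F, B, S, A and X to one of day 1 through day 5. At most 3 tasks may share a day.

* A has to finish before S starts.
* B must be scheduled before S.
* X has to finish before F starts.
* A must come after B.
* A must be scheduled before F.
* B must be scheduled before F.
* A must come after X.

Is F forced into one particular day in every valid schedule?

F can be day 3 (e.g. S -> day 3, X -> day 1, A -> day 2, F -> day 3, B -> day 1) or day 4 (e.g. B -> day 1; S -> day 3; F -> day 4; X -> day 1; A -> day 2).

No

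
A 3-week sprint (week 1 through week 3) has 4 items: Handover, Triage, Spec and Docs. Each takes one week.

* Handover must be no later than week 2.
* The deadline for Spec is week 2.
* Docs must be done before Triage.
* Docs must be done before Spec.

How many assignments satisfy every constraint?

4

Enumerating: Triage=week 2; Handover=week 1; Spec=week 2; Docs=week 1 | Docs=week 1, Spec=week 2, Triage=week 3, Handover=week 1 | Docs in week 1; Spec in week 2; Handover in week 2; Triage in week 2 | Handover in week 2, Docs in week 1, Triage in week 3, Spec in week 2.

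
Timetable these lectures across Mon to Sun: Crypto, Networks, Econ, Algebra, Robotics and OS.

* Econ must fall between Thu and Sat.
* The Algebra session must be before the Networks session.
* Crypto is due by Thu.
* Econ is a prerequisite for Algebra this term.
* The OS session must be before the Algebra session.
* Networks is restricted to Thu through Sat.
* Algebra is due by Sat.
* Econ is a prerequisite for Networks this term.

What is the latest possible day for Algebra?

Precedence pushes Algebra to at least Fri; Algebra's own window allows nothing later than Sat; downstream work caps Algebra at Fri.
Algebra at Fri is achievable: Robotics=Mon, Algebra=Fri, Crypto=Mon, OS=Mon, Econ=Thu, Networks=Sat.

Fri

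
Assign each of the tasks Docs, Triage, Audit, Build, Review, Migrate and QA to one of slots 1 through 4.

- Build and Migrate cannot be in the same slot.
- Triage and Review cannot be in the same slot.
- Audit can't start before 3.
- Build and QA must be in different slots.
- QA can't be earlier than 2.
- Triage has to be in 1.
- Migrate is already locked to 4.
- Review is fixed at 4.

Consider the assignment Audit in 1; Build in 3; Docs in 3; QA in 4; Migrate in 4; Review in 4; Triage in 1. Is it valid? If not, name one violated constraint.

Migrate is already locked to 4 — holds.
Audit can't start before 3 — violated.
Build and Migrate cannot be in the same slot — holds.
QA can't be earlier than 2 — holds.
Build and QA must be in different slots — holds.
Triage and Review cannot be in the same slot — holds.
Triage has to be in 1 — holds.
Review is fixed at 4 — holds.

No. Audit can't start before 3 is not satisfied.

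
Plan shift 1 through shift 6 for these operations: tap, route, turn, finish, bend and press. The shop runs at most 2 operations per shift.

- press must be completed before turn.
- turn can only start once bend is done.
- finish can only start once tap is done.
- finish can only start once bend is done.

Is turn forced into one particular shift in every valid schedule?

No

turn can be shift 2 (e.g. press -> shift 1; tap -> shift 2; bend -> shift 1; turn -> shift 2; finish -> shift 3; route -> shift 3) or shift 3 (e.g. press -> shift 2; tap -> shift 1; turn -> shift 3; finish -> shift 2; bend -> shift 1; route -> shift 3).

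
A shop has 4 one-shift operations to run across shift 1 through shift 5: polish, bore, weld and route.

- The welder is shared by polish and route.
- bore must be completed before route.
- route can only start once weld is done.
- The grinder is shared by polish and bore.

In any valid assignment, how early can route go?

shift 2

Precedence pushes route to at least shift 2.
route at shift 2 is achievable: weld -> shift 1; bore -> shift 1; route -> shift 2; polish -> shift 3.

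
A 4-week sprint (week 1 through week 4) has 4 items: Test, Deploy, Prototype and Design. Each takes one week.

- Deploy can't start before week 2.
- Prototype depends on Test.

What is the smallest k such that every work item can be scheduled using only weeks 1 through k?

The precedence chain requires at least 2 distinct weeks.
2 works (last occupied week: week 2): for example Test -> week 1, Design -> week 1, Deploy -> week 2, Prototype -> week 2.

2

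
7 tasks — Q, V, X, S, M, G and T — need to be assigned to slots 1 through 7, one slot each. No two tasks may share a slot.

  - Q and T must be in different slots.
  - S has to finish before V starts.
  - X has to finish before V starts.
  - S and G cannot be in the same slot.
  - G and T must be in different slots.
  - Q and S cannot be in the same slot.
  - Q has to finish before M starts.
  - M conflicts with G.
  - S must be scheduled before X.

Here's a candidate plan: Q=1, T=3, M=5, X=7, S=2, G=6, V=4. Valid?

No two tasks may share a slot — holds.
G and T must be in different slots — holds.
Q has to finish before M starts — holds.
Q and T must be in different slots — holds.
M conflicts with G — holds.
S must be scheduled before X — holds.
X has to finish before V starts — violated.
Q and S cannot be in the same slot — holds.
S and G cannot be in the same slot — holds.
S has to finish before V starts — holds.

No — it violates: X has to finish before V starts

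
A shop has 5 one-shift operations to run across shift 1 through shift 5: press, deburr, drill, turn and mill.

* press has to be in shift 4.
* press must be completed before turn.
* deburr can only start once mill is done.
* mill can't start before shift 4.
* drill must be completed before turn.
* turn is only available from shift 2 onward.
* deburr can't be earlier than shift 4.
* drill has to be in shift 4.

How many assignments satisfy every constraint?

Enumerating: deburr=shift 5; press=shift 4; turn=shift 5; drill=shift 4; mill=shift 4.

1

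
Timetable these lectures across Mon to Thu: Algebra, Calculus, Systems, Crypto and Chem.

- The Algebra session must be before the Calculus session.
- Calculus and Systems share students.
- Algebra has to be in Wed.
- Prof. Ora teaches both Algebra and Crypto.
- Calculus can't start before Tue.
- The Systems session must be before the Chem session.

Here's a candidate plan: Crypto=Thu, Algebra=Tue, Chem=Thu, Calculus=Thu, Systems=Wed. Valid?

Prof. Ora teaches both Algebra and Crypto — holds.
Calculus can't start before Tue — holds.
The Systems session must be before the Chem session — holds.
Calculus and Systems share students — holds.
Algebra has to be in Wed — violated.
The Algebra session must be before the Calculus session — holds.

No — it violates: Algebra has to be in Wed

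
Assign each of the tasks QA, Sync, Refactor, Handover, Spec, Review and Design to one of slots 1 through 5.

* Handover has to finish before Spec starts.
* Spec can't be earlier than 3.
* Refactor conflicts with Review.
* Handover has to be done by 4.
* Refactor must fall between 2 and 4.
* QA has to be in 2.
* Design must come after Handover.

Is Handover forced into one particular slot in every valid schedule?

No

Handover can be 1 (e.g. Review=1; Design=2; Spec=3; Sync=1; Handover=1; QA=2; Refactor=2) or 2 (e.g. Spec=3; Refactor=2; QA=2; Review=1; Sync=1; Design=3; Handover=2).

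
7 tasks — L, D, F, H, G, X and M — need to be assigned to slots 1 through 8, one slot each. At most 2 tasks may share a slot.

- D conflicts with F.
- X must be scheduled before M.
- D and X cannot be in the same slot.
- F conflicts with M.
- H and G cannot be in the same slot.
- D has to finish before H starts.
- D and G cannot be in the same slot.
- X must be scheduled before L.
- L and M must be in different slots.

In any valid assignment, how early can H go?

2

Precedence pushes H to at least 2.
H at 2 is achievable: G -> 4; H -> 2; D -> 1; X -> 2; L -> 3; M -> 4; F -> 3.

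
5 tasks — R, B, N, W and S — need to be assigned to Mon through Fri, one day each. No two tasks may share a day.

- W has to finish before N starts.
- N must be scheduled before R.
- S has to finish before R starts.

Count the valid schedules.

Splitting on R: it can be Thu (3), Fri (12). Listing each branch's schedules as (B, N, W, S):
R=Thu: (Fri,Tue,Mon,Wed) (Fri,Wed,Mon,Tue) (Fri,Wed,Tue,Mon) — 3.
R=Fri: (Mon,Wed,Tue,Thu) (Mon,Thu,Tue,Wed) (Mon,Thu,Wed,Tue) (Tue,Wed,Mon,Thu) (Tue,Thu,Mon,Wed) (Tue,Thu,Wed,Mon) (Wed,Tue,Mon,Thu) (Wed,Thu,Mon,Tue) (Wed,Thu,Tue,Mon) (Thu,Tue,Mon,Wed) (Thu,Wed,Mon,Tue) (Thu,Wed,Tue,Mon) — 12.
Summing: 3 + 12 = 15.

15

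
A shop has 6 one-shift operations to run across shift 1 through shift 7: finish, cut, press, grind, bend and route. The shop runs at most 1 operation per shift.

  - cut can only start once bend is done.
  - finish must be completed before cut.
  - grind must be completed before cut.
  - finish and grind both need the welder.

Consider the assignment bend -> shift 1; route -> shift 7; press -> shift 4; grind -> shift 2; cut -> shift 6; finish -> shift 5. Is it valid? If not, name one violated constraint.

grind must be completed before cut — holds.
finish must be completed before cut — holds.
finish and grind both need the welder — holds.
cut can only start once bend is done — holds.
The shop runs at most 1 operation per shift — holds.

Valid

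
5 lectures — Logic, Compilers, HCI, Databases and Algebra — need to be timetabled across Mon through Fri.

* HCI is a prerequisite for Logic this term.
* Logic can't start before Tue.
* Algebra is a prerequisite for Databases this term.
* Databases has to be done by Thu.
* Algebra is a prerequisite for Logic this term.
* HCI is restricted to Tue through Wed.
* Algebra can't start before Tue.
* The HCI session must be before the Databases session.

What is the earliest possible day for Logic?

Logic is available from Tue; precedence pushes Logic to at least Wed.
Logic at Wed is achievable: Databases -> Wed; Algebra -> Tue; HCI -> Tue; Compilers -> Mon; Logic -> Wed.

Wed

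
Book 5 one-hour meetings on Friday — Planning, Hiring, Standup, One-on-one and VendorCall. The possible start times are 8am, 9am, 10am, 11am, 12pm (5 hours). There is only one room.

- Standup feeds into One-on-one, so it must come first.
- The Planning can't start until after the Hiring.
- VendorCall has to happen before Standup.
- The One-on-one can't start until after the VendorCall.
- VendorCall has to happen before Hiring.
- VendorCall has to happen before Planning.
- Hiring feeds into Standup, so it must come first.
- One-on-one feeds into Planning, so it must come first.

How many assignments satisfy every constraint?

1

Enumerating: Planning in 12pm; Hiring in 9am; Standup in 10am; VendorCall in 8am; One-on-one in 11am.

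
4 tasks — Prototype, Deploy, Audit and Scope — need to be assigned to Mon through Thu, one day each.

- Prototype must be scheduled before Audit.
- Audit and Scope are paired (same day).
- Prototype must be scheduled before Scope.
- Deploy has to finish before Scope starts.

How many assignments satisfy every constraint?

Splitting on Prototype: it can be Mon (6), Tue (5), Wed (3). Listing each branch's schedules as (Deploy, Audit, Scope):
Prototype=Mon: (Mon,Tue,Tue) (Mon,Wed,Wed) (Mon,Thu,Thu) (Tue,Wed,Wed) (Tue,Thu,Thu) (Wed,Thu,Thu) — 6.
Prototype=Tue: (Mon,Wed,Wed) (Mon,Thu,Thu) (Tue,Wed,Wed) (Tue,Thu,Thu) (Wed,Thu,Thu) — 5.
Prototype=Wed: (Mon,Thu,Thu) (Tue,Thu,Thu) (Wed,Thu,Thu) — 3.
Summing: 6 + 5 + 3 = 14.

14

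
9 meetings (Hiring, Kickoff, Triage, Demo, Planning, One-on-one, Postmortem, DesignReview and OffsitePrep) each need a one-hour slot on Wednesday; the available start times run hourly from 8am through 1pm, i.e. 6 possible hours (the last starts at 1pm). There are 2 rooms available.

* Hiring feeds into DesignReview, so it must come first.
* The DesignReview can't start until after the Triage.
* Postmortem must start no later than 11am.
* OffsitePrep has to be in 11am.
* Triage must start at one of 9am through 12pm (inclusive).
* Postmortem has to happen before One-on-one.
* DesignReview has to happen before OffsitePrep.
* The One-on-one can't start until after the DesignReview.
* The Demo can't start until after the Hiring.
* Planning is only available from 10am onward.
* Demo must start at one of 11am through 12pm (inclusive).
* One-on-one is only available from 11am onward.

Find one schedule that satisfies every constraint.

Triage=9am; Hiring=8am; Planning=10am; One-on-one=12pm; OffsitePrep=11am; Postmortem=8am; Kickoff=9am; Demo=11am; DesignReview=10am

Checking: DesignReview(10am) before OffsitePrep(11am); Hiring(8am) before Demo(11am); Hiring(8am) before DesignReview(10am); Triage(9am) before DesignReview(10am); DesignReview(10am) before One-on-one(12pm); Postmortem(8am) before One-on-one(12pm); Planning=10am in [10am,1pm]; One-on-one=12pm in [11am,1pm]; Postmortem=8am in [8am,11am]; Demo=11am in [11am,12pm]; Triage=9am in [9am,12pm]; OffsitePrep=11am in [11am,11am]; max 2 per hour (cap 2).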